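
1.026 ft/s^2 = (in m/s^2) 0.3127. Check: 1 ft/s^2 = 0.3048 m/s^2, so 1.026 ft/s^2 = 1.026 * 0.3048 = 0.3127248 m/s^2. Result: 0.3127248 m/s^2 ≈ 0.3127 m/s^2 (4 s.f.).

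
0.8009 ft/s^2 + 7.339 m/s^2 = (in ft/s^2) 1 ft/s^2 = 0.3048 m/s^2, so 0.8009 ft/s^2 = 0.8009 * 0.3048 = 0.24411432 m/s^2. 7.339 m/s^2 is already in m/s^2. Sum: 0.24411432 + 7.339 = 7.5831143 m/s^2. 1 ft/s^2 = 0.3048 m/s^2, so 7.5831143 m/s^2 = 7.5831143 / 0.3048 = 24.878984 ft/s^2 ≈ 24.88 ft/s^2 (4 s.f.). Final answer: 24.88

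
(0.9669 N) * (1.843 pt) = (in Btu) 0.9669 N is already in N. 1 pt = 0.00035277778 m, so 1.843 pt = 1.843 * 0.00035277778 = 0.00065016944 m. Combine: 0.9669 N * 0.00065016944 m = 0.00062864884 J. 1 Btu = 1055.0559 J, so 0.00062864884 J = 0.00062864884 / 1055.0559 = 5.9584413e-07 Btu ≈ 5.958e-07 Btu (4 s.f.). Final answer: 5.958e-07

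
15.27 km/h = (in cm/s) 1 km/h = 0.27777778 m/s, so 15.27 km/h = 15.27 * 0.27777778 = 4.2416667 m/s. 1 cm/s = 0.01 m/s, so 4.2416667 m/s = 4.2416667 / 0.01 = 424.16667 cm/s ≈ 424.2 cm/s (4 s.f.). Final answer: 424.2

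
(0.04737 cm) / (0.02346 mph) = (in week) 1 cm = 0.01 m, so 0.04737 cm = 0.04737 * 0.01 = 0.0004737 m. 1 mph = 0.44704 m/s, so 0.02346 mph = 0.02346 * 0.44704 = 0.010487558 m/s. Combine: 0.0004737 m / 0.010487558 m/s = 0.045167806 s. 1 week = 604800 s, so 0.045167806 s = 0.045167806 / 604800 = 7.4682218e-08 week ≈ 7.468e-08 week (4 s.f.). Final answer: 7.468e-08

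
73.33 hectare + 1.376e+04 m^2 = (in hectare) 1 hectare = 10000 m^2, so 73.33 hectare = 73.33 * 10000 = 733300 m^2. 1.376e+04 m^2 is already in m^2. Sum: 733300 + 13760 = 747060 m^2. 1 hectare = 10000 m^2, so 747060 m^2 = 747060 / 10000 = 74.706 hectare ≈ 74.71 hectare (4 s.f.). Final answer: 74.71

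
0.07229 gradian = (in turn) 1 gradian = 0.015707963 rad, so 0.07229 gradian = 0.07229 * 0.015707963 = 0.0011355287 rad. 1 turn = 6.2831853 rad, so 0.0011355287 rad = 0.0011355287 / 6.2831853 = 0.000180725 turn ≈ 0.0001807 turn (4 s.f.). Final answer: 0.0001807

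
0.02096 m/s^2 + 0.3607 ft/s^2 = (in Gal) 0.02096 m/s^2 is already in m/s^2. 1 ft/s^2 = 0.3048 m/s^2, so 0.3607 ft/s^2 = 0.3607 * 0.3048 = 0.10994136 m/s^2. Sum: 0.02096 + 0.10994136 = 0.13090136 m/s^2. 1 Gal = 0.01 m/s^2, so 0.13090136 m/s^2 = 0.13090136 / 0.01 = 13.090136 Gal ≈ 13.09 Gal (4 s.f.). Final answer: 13.09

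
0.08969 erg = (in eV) 1 erg = 1e-07 J, so 0.08969 erg = 0.08969 * 1e-07 = 8.969e-09 J. 1 eV = 1.6021766e-19 J, so 8.969e-09 J = 8.969e-09 / 1.6021766e-19 = 5.5980095e+10 eV ≈ 5.598e+10 eV (4 s.f.). Final answer: 5.598e+10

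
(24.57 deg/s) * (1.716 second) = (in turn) 1 deg/s = 0.017453293 rad/s, so 24.57 deg/s = 24.57 * 0.017453293 = 0.4288274 rad/s. 1.716 second = 1.716 s. Combine: 0.4288274 rad/s * 1.716 s = 0.73586781 rad. 1 turn = 6.2831853 rad, so 0.73586781 rad = 0.73586781 / 6.2831853 = 0.117117 turn ≈ 0.1171 turn (4 s.f.). Final answer: 0.1171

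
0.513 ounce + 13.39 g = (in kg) 1 ounce = 0.028349523 kg, so 0.513 ounce = 0.513 * 0.028349523 = 0.014543305 kg. 1 g = 0.001 kg, so 13.39 g = 13.39 * 0.001 = 0.01339 kg. Sum: 0.014543305 + 0.01339 = 0.027933305 kg. Result: 0.027933305 kg ≈ 0.02793 kg (4 s.f.). Final answer: 0.02793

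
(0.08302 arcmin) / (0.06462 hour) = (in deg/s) 5.948e-06. Check: 1 arcmin = 0.00029088821 rad, so 0.08302 arcmin = 0.08302 * 0.00029088821 = 2.4149539e-05 rad. 1 hour = 3600 s, so 0.06462 hour = 0.06462 * 3600 = 232.632 s. Combine: 2.4149539e-05 rad / 232.632 s = 1.0381005e-07 rad/s. 1 deg/s = 0.017453293 rad/s, so 1.0381005e-07 rad/s = 1.0381005e-07 / 0.017453293 = 5.9478776e-06 deg/s ≈ 5.948e-06 deg/s (4 s.f.).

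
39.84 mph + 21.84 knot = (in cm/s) 2905. Check: 1 mph = 0.44704 m/s, so 39.84 mph = 39.84 * 0.44704 = 17.810074 m/s. 1 knot = 0.51444444 m/s, so 21.84 knot = 21.84 * 0.51444444 = 11.235467 m/s. Sum: 17.810074 + 11.235467 = 29.04554 m/s. 1 cm/s = 0.01 m/s, so 29.04554 m/s = 29.04554 / 0.01 = 2904.554 cm/s ≈ 2905 cm/s (4 s.f.).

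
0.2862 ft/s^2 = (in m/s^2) 0.08723. Check: 1 ft/s^2 = 0.3048 m/s^2, so 0.2862 ft/s^2 = 0.2862 * 0.3048 = 0.08723376 m/s^2. Result: 0.08723376 m/s^2 ≈ 0.08723 m/s^2 (4 s.f.).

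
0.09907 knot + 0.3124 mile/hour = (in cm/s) 1 knot = 0.51444444 m/s, so 0.09907 knot = 0.09907 * 0.51444444 = 0.050966011 m/s. 1 mile/hour = 0.44704 m/s, so 0.3124 mile/hour = 0.3124 * 0.44704 = 0.1396553 m/s. Sum: 0.050966011 + 0.1396553 = 0.19062131 m/s. 1 cm/s = 0.01 m/s, so 0.19062131 m/s = 0.19062131 / 0.01 = 19.062131 cm/s ≈ 19.06 cm/s (4 s.f.). Final answer: 19.06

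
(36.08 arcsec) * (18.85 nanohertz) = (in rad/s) 3.297e-12. Check: 1 arcsec = 4.8481368e-06 rad, so 36.08 arcsec = 36.08 * 4.8481368e-06 = 0.00017492078 rad. 1 nanohertz = 1e-09 Hz, so 18.85 nanohertz = 18.85 * 1e-09 = 1.885e-08 Hz. Combine: 0.00017492078 rad * 1.885e-08 Hz = 3.2972566e-12 rad/s. Result: 3.2972566e-12 rad/s ≈ 3.297e-12 rad/s (4 s.f.).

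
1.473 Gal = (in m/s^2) 0.01473. Check: 1 Gal = 0.01 m/s^2, so 1.473 Gal = 1.473 * 0.01 = 0.01473 m/s^2. Result: 0.01473 m/s^2.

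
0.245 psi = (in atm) 1 psi = 6894.7573 Pa, so 0.245 psi = 0.245 * 6894.7573 = 1689.2155 Pa. 1 atm = 101325 Pa, so 1689.2155 Pa = 1689.2155 / 101325 = 0.016671261 atm ≈ 0.01667 atm (4 s.f.). Final answer: 0.01667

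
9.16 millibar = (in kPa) 0.916. Check: 1 millibar = 100 Pa, so 9.16 millibar = 9.16 * 100 = 916 Pa. 1 kPa = 1000 Pa, so 916 Pa = 916 / 1000 = 0.916 kPa.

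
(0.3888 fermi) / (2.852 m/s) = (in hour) 1 fermi = 1e-15 m, so 0.3888 fermi = 0.3888 * 1e-15 = 3.888e-16 m. 2.852 m/s is already in m/s. Combine: 3.888e-16 m / 2.852 m/s = 1.3632539e-16 s. 1 hour = 3600 s, so 1.3632539e-16 s = 1.3632539e-16 / 3600 = 3.7868163e-20 hour ≈ 3.787e-20 hour (4 s.f.). Final answer: 3.787e-20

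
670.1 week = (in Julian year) 1 week = 604800 s, so 670.1 week = 670.1 * 604800 = 4.0527648e+08 s. 1 Julian year = 31557600 s, so 4.0527648e+08 s = 4.0527648e+08 / 31557600 = 12.842437 Julian year ≈ 12.84 Julian year (4 s.f.). Final answer: 12.84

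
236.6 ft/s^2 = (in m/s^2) 72.12. Check: 1 ft/s^2 = 0.3048 m/s^2, so 236.6 ft/s^2 = 236.6 * 0.3048 = 72.11568 m/s^2. Result: 72.11568 m/s^2 ≈ 72.12 m/s^2 (4 s.f.).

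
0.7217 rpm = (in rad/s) 0.07558. Check: 1 rpm = 0.10471976 rad/s, so 0.7217 rpm = 0.7217 * 0.10471976 = 0.075576247 rad/s. Result: 0.075576247 rad/s ≈ 0.07558 rad/s (4 s.f.).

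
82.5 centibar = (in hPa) 1 centibar = 1000 Pa, so 82.5 centibar = 82.5 * 1000 = 82500 Pa. 1 hPa = 100 Pa, so 82500 Pa = 82500 / 100 = 825 hPa. Final answer: 825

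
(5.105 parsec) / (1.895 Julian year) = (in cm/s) 1 parsec = 3.0856776e+16 m, so 5.105 parsec = 5.105 * 3.0856776e+16 = 1.5752384e+17 m. 1 Julian year = 31557600 s, so 1.895 Julian year = 1.895 * 31557600 = 59801652 s. Combine: 1.5752384e+17 m / 59801652 s = 2.6341052e+09 m/s. 1 cm/s = 0.01 m/s, so 2.6341052e+09 m/s = 2.6341052e+09 / 0.01 = 2.6341052e+11 cm/s ≈ 2.634e+11 cm/s (4 s.f.). Final answer: 2.634e+11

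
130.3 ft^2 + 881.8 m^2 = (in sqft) 1 ft^2 = 0.09290304 m^2, so 130.3 ft^2 = 130.3 * 0.09290304 = 12.105266 m^2. 881.8 m^2 is already in m^2. Sum: 12.105266 + 881.8 = 893.90527 m^2. 1 sqft = 0.09290304 m^2, so 893.90527 m^2 = 893.90527 / 0.09290304 = 9621.9162 sqft ≈ 9622 sqft (4 s.f.). Final answer: 9622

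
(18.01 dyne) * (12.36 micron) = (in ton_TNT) 1 dyne = 1e-05 N, so 18.01 dyne = 18.01 * 1e-05 = 0.0001801 N. 1 micron = 1e-06 m, so 12.36 micron = 12.36 * 1e-06 = 1.236e-05 m. Combine: 0.0001801 N * 1.236e-05 m = 2.226036e-09 J. 1 ton_TNT = 4.184e+09 J, so 2.226036e-09 J = 2.226036e-09 / 4.184e+09 = 5.3203537e-19 ton_TNT ≈ 5.32e-19 ton_TNT (4 s.f.). Final answer: 5.32e-19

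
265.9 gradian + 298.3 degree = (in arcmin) 1 gradian = 0.015707963 rad, so 265.9 gradian = 265.9 * 0.015707963 = 4.1767474 rad. 1 degree = 0.017453293 rad, so 298.3 degree = 298.3 * 0.017453293 = 5.2063172 rad. Sum: 4.1767474 + 5.2063172 = 9.3830646 rad. 1 arcmin = 0.00029088821 rad, so 9.3830646 rad = 9.3830646 / 0.00029088821 = 32256.6 arcmin ≈ 3.226e+04 arcmin (4 s.f.). Final answer: 3.226e+04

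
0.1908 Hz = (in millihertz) 1 millihertz = 0.001 Hz, so 0.1908 Hz = 0.1908 / 0.001 = 190.8 millihertz. Final answer: 190.8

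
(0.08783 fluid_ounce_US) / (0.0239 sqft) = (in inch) 0.04606. Check: 1 fluid_ounce_US = 2.957353e-05 m^3, so 0.08783 fluid_ounce_US = 0.08783 * 2.957353e-05 = 2.5974431e-06 m^3. 1 sqft = 0.09290304 m^2, so 0.0239 sqft = 0.0239 * 0.09290304 = 0.0022203827 m^2. Combine: 2.5974431e-06 m^3 / 0.0022203827 m^2 = 0.0011698178 m. 1 inch = 0.0254 m, so 0.0011698178 m = 0.0011698178 / 0.0254 = 0.046055818 inch ≈ 0.04606 inch (4 s.f.).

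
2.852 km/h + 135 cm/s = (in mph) 4.792. Check: 1 km/h = 0.27777778 m/s, so 2.852 km/h = 2.852 * 0.27777778 = 0.79222222 m/s. 1 cm/s = 0.01 m/s, so 135 cm/s = 135 * 0.01 = 1.35 m/s. Sum: 0.79222222 + 1.35 = 2.1422222 m/s. 1 mph = 0.44704 m/s, so 2.1422222 m/s = 2.1422222 / 0.44704 = 4.7920146 mph ≈ 4.792 mph (4 s.f.).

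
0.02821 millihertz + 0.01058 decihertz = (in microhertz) 1 millihertz = 0.001 Hz, so 0.02821 millihertz = 0.02821 * 0.001 = 2.821e-05 Hz. 1 decihertz = 0.1 Hz, so 0.01058 decihertz = 0.01058 * 0.1 = 0.001058 Hz. Sum: 2.821e-05 + 0.001058 = 0.00108621 Hz. 1 microhertz = 1e-06 Hz, so 0.00108621 Hz = 0.00108621 / 1e-06 = 1086.21 microhertz ≈ 1086 microhertz (4 s.f.). Final answer: 1086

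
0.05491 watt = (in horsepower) 7.364e-05. Check: 0.05491 watt = 0.05491 W. 1 horsepower = 745.69987 W, so 0.05491 W = 0.05491 / 745.69987 = 7.3635523e-05 horsepower ≈ 7.364e-05 horsepower (4 s.f.).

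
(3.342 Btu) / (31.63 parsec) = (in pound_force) 1 Btu = 1055.0559 J, so 3.342 Btu = 3.342 * 1055.0559 = 3525.9967 J. 1 parsec = 3.0856776e+16 m, so 31.63 parsec = 31.63 * 3.0856776e+16 = 9.7599982e+17 m. Combine: 3525.9967 J / 9.7599982e+17 m = 3.6127022e-15 N. 1 pound_force = 4.4482216 N, so 3.6127022e-15 N = 3.6127022e-15 / 4.4482216 = 8.1216776e-16 pound_force ≈ 8.122e-16 pound_force (4 s.f.). Final answer: 8.122e-16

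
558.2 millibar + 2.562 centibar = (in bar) 1 millibar = 100 Pa, so 558.2 millibar = 558.2 * 100 = 55820 Pa. 1 centibar = 1000 Pa, so 2.562 centibar = 2.562 * 1000 = 2562 Pa. Sum: 55820 + 2562 = 58382 Pa. 1 bar = 100000 Pa, so 58382 Pa = 58382 / 100000 = 0.58382 bar ≈ 0.5838 bar (4 s.f.). Final answer: 0.5838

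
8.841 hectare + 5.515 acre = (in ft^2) 1.192e+06. Check: 1 hectare = 10000 m^2, so 8.841 hectare = 8.841 * 10000 = 88410 m^2. 1 acre = 4046.8564 m^2, so 5.515 acre = 5.515 * 4046.8564 = 22318.413 m^2. Sum: 88410 + 22318.413 = 110728.41 m^2. 1 ft^2 = 0.09290304 m^2, so 110728.41 m^2 = 110728.41 / 0.09290304 = 1191870.7 ft^2 ≈ 1.192e+06 ft^2 (4 s.f.).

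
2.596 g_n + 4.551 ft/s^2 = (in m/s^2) 1 g_n = 9.80665 m/s^2, so 2.596 g_n = 2.596 * 9.80665 = 25.458063 m/s^2. 1 ft/s^2 = 0.3048 m/s^2, so 4.551 ft/s^2 = 4.551 * 0.3048 = 1.3871448 m/s^2. Sum: 25.458063 + 1.3871448 = 26.845208 m/s^2. Result: 26.845208 m/s^2 ≈ 26.85 m/s^2 (4 s.f.). Final answer: 26.85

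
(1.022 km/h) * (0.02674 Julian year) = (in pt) 1 km/h = 0.27777778 m/s, so 1.022 km/h = 1.022 * 0.27777778 = 0.28388889 m/s. 1 Julian year = 31557600 s, so 0.02674 Julian year = 0.02674 * 31557600 = 843850.22 s. Combine: 0.28388889 m/s * 843850.22 s = 239559.7 m. 1 pt = 0.00035277778 m, so 239559.7 m = 239559.7 / 0.00035277778 = 6.7906687e+08 pt ≈ 6.791e+08 pt (4 s.f.). Final answer: 6.791e+08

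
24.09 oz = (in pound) 1 oz = 0.028349523 kg, so 24.09 oz = 24.09 * 0.028349523 = 0.68294001 kg. 1 pound = 0.45359237 kg, so 0.68294001 kg = 0.68294001 / 0.45359237 = 1.505625 pound ≈ 1.506 pound (4 s.f.). Final answer: 1.506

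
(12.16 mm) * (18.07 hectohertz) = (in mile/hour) 49.15. Check: 1 mm = 0.001 m, so 12.16 mm = 12.16 * 0.001 = 0.01216 m. 1 hectohertz = 100 Hz, so 18.07 hectohertz = 18.07 * 100 = 1807 Hz. Combine: 0.01216 m * 1807 Hz = 21.97312 m/s. 1 mile/hour = 0.44704 m/s, so 21.97312 m/s = 21.97312 / 0.44704 = 49.15247 mile/hour ≈ 49.15 mile/hour (4 s.f.).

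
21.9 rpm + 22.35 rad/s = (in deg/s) 1 rpm = 0.10471976 rad/s, so 21.9 rpm = 21.9 * 0.10471976 = 2.2933626 rad/s. 22.35 rad/s is already in rad/s. Sum: 2.2933626 + 22.35 = 24.643363 rad/s. 1 deg/s = 0.017453293 rad/s, so 24.643363 rad/s = 24.643363 / 0.017453293 = 1411.9607 deg/s ≈ 1412 deg/s (4 s.f.). Final answer: 1412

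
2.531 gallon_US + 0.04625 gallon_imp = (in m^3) 0.009791. Check: 1 gallon_US = 0.0037854118 m^3, so 2.531 gallon_US = 2.531 * 0.0037854118 = 0.0095808772 m^3. 1 gallon_imp = 0.00454609 m^3, so 0.04625 gallon_imp = 0.04625 * 0.00454609 = 0.00021025666 m^3. Sum: 0.0095808772 + 0.00021025666 = 0.0097911339 m^3. Result: 0.0097911339 m^3 ≈ 0.009791 m^3 (4 s.f.).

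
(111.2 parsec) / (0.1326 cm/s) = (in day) 2.995e+16. Check: 1 parsec = 3.0856776e+16 m, so 111.2 parsec = 111.2 * 3.0856776e+16 = 3.4312735e+18 m. 1 cm/s = 0.01 m/s, so 0.1326 cm/s = 0.1326 * 0.01 = 0.001326 m/s. Combine: 3.4312735e+18 m / 0.001326 m/s = 2.5876874e+21 s. 1 day = 86400 s, so 2.5876874e+21 s = 2.5876874e+21 / 86400 = 2.9950085e+16 day ≈ 2.995e+16 day (4 s.f.).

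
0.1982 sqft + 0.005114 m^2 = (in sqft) 1 sqft = 0.09290304 m^2, so 0.1982 sqft = 0.1982 * 0.09290304 = 0.018413383 m^2. 0.005114 m^2 is already in m^2. Sum: 0.018413383 + 0.005114 = 0.023527383 m^2. 1 sqft = 0.09290304 m^2, so 0.023527383 m^2 = 0.023527383 / 0.09290304 = 0.25324664 sqft ≈ 0.2532 sqft (4 s.f.). Final answer: 0.2532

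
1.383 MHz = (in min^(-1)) 1 MHz = 1000000 Hz, so 1.383 MHz = 1.383 * 1000000 = 1383000 Hz. 1 min^(-1) = 0.016666667 Hz, so 1383000 Hz = 1383000 / 0.016666667 = 82980000 min^(-1) ≈ 8.298e+07 min^(-1) (4 s.f.). Final answer: 8.298e+07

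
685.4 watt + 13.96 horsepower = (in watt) 685.4 watt = 685.4 W. 1 horsepower = 745.69987 W, so 13.96 horsepower = 13.96 * 745.69987 = 10409.97 W. Sum: 685.4 + 10409.97 = 11095.37 W. 11095.37 W = 11095.37 watt ≈ 1.11e+04 watt (4 s.f.). Final answer: 1.11e+04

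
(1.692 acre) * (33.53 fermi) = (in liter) 1 acre = 4046.8564 m^2, so 1.692 acre = 1.692 * 4046.8564 = 6847.2811 m^2. 1 fermi = 1e-15 m, so 33.53 fermi = 33.53 * 1e-15 = 3.353e-14 m. Combine: 6847.2811 m^2 * 3.353e-14 m = 2.2958933e-10 m^3. 1 liter = 0.001 m^3, so 2.2958933e-10 m^3 = 2.2958933e-10 / 0.001 = 2.2958933e-07 liter ≈ 2.296e-07 liter (4 s.f.). Final answer: 2.296e-07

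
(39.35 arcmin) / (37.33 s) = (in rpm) 1 arcmin = 0.00029088821 rad, so 39.35 arcmin = 39.35 * 0.00029088821 = 0.011446451 rad. 37.33 s is already in s. Combine: 0.011446451 rad / 37.33 s = 0.00030662874 rad/s. 1 rpm = 0.10471976 rad/s, so 0.00030662874 rad/s = 0.00030662874 / 0.10471976 = 0.0029280888 rpm ≈ 0.002928 rpm (4 s.f.). Final answer: 0.002928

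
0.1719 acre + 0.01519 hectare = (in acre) 0.2094. Check: 1 acre = 4046.8564 m^2, so 0.1719 acre = 0.1719 * 4046.8564 = 695.65462 m^2. 1 hectare = 10000 m^2, so 0.01519 hectare = 0.01519 * 10000 = 151.9 m^2. Sum: 695.65462 + 151.9 = 847.55462 m^2. 1 acre = 4046.8564 m^2, so 847.55462 m^2 = 847.55462 / 4046.8564 = 0.20943531 acre ≈ 0.2094 acre (4 s.f.).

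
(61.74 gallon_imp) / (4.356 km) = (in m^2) 1 gallon_imp = 0.00454609 m^3, so 61.74 gallon_imp = 61.74 * 0.00454609 = 0.2806756 m^3. 1 km = 1000 m, so 4.356 km = 4.356 * 1000 = 4356 m. Combine: 0.2806756 m^3 / 4356 m = 6.4434251e-05 m^2. Result: 6.4434251e-05 m^2 ≈ 6.443e-05 m^2 (4 s.f.). Final answer: 6.443e-05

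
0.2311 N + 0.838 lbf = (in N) 3.959. Check: 0.2311 N is already in N. 1 lbf = 4.4482216 N, so 0.838 lbf = 0.838 * 4.4482216 = 3.7276097 N. Sum: 0.2311 + 3.7276097 = 3.9587097 N. Result: 3.9587097 N ≈ 3.959 N (4 s.f.).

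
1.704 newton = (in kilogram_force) 1.704 newton = 1.704 N. 1 kilogram_force = 9.80665 N, so 1.704 N = 1.704 / 9.80665 = 0.17375964 kilogram_force ≈ 0.1738 kilogram_force (4 s.f.). Final answer: 0.1738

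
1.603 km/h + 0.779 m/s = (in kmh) 1 km/h = 0.27777778 m/s, so 1.603 km/h = 1.603 * 0.27777778 = 0.44527778 m/s. 0.779 m/s is already in m/s. Sum: 0.44527778 + 0.779 = 1.2242778 m/s. 1 kmh = 0.27777778 m/s, so 1.2242778 m/s = 1.2242778 / 0.27777778 = 4.4074 kmh ≈ 4.407 kmh (4 s.f.). Final answer: 4.407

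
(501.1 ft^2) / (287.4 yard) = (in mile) 1 ft^2 = 0.09290304 m^2, so 501.1 ft^2 = 501.1 * 0.09290304 = 46.553713 m^2. 1 yard = 0.9144 m, so 287.4 yard = 287.4 * 0.9144 = 262.79856 m. Combine: 46.553713 m^2 / 262.79856 m = 0.177146 m. 1 mile = 1609.344 m, so 0.177146 m = 0.177146 / 1609.344 = 0.00011007342 mile ≈ 0.0001101 mile (4 s.f.). Final answer: 0.0001101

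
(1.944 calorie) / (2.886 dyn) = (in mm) 2.818e+08. Check: 1 calorie = 4.184 J, so 1.944 calorie = 1.944 * 4.184 = 8.133696 J. 1 dyn = 1e-05 N, so 2.886 dyn = 2.886 * 1e-05 = 2.886e-05 N. Combine: 8.133696 J / 2.886e-05 N = 281832.85 m. 1 mm = 0.001 m, so 281832.85 m = 281832.85 / 0.001 = 2.8183285e+08 mm ≈ 2.818e+08 mm (4 s.f.).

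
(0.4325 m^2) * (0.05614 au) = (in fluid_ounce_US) 0.4325 m^2 is already in m^2. 1 au = 1.4959787e+11 m, so 0.05614 au = 0.05614 * 1.4959787e+11 = 8.3984245e+09 m. Combine: 0.4325 m^2 * 8.3984245e+09 m = 3.6323186e+09 m^3. 1 fluid_ounce_US = 2.957353e-05 m^3, so 3.6323186e+09 m^3 = 3.6323186e+09 / 2.957353e-05 = 1.228233e+14 fluid_ounce_US ≈ 1.228e+14 fluid_ounce_US (4 s.f.). Final answer: 1.228e+14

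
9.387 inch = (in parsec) 7.727e-18. Check: 1 inch = 0.0254 m, so 9.387 inch = 9.387 * 0.0254 = 0.2384298 m. 1 parsec = 3.0856776e+16 m, so 0.2384298 m = 0.2384298 / 3.0856776e+16 = 7.7269836e-18 parsec ≈ 7.727e-18 parsec (4 s.f.).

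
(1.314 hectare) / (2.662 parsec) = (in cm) 1 hectare = 10000 m^2, so 1.314 hectare = 1.314 * 10000 = 13140 m^2. 1 parsec = 3.0856776e+16 m, so 2.662 parsec = 2.662 * 3.0856776e+16 = 8.2140737e+16 m. Combine: 13140 m^2 / 8.2140737e+16 m = 1.5996935e-13 m. 1 cm = 0.01 m, so 1.5996935e-13 m = 1.5996935e-13 / 0.01 = 1.5996935e-11 cm ≈ 1.6e-11 cm (4 s.f.). Final answer: 1.6e-11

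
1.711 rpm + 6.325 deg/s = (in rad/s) 1 rpm = 0.10471976 rad/s, so 1.711 rpm = 1.711 * 0.10471976 = 0.1791755 rad/s. 1 deg/s = 0.017453293 rad/s, so 6.325 deg/s = 6.325 * 0.017453293 = 0.11039208 rad/s. Sum: 0.1791755 + 0.11039208 = 0.28956758 rad/s. Result: 0.28956758 rad/s ≈ 0.2896 rad/s (4 s.f.). Final answer: 0.2896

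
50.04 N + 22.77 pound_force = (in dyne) 1.513e+07. Check: 50.04 N is already in N. 1 pound_force = 4.4482216 N, so 22.77 pound_force = 22.77 * 4.4482216 = 101.28601 N. Sum: 50.04 + 101.28601 = 151.32601 N. 1 dyne = 1e-05 N, so 151.32601 N = 151.32601 / 1e-05 = 15132601 dyne ≈ 1.513e+07 dyne (4 s.f.).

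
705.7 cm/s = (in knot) 1 cm/s = 0.01 m/s, so 705.7 cm/s = 705.7 * 0.01 = 7.057 m/s. 1 knot = 0.51444444 m/s, so 7.057 m/s = 7.057 / 0.51444444 = 13.717711 knot ≈ 13.72 knot (4 s.f.). Final answer: 13.72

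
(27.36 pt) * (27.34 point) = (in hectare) 9.309e-09. Check: 1 pt = 0.00035277778 m, so 27.36 pt = 27.36 * 0.00035277778 = 0.009652 m. 1 point = 0.00035277778 m, so 27.34 point = 27.34 * 0.00035277778 = 0.0096449444 m. Combine: 0.009652 m * 0.0096449444 m = 9.3093004e-05 m^2. 1 hectare = 10000 m^2, so 9.3093004e-05 m^2 = 9.3093004e-05 / 10000 = 9.3093004e-09 hectare ≈ 9.309e-09 hectare (4 s.f.).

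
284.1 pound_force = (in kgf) 128.9. Check: 1 pound_force = 4.4482216 N, so 284.1 pound_force = 284.1 * 4.4482216 = 1263.7398 N. 1 kgf = 9.80665 N, so 1263.7398 N = 1263.7398 / 9.80665 = 128.86559 kgf ≈ 128.9 kgf (4 s.f.).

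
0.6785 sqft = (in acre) 1.558e-05. Check: 1 sqft = 0.09290304 m^2, so 0.6785 sqft = 0.6785 * 0.09290304 = 0.063034713 m^2. 1 acre = 4046.8564 m^2, so 0.063034713 m^2 = 0.063034713 / 4046.8564 = 1.5576217e-05 acre ≈ 1.558e-05 acre (4 s.f.).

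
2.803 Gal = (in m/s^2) 0.02803. Check: 1 Gal = 0.01 m/s^2, so 2.803 Gal = 2.803 * 0.01 = 0.02803 m/s^2. Result: 0.02803 m/s^2.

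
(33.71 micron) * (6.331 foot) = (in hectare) 6.505e-09. Check: 1 micron = 1e-06 m, so 33.71 micron = 33.71 * 1e-06 = 3.371e-05 m. 1 foot = 0.3048 m, so 6.331 foot = 6.331 * 0.3048 = 1.9296888 m. Combine: 3.371e-05 m * 1.9296888 m = 6.5049809e-05 m^2. 1 hectare = 10000 m^2, so 6.5049809e-05 m^2 = 6.5049809e-05 / 10000 = 6.5049809e-09 hectare ≈ 6.505e-09 hectare (4 s.f.).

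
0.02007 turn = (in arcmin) 1 turn = 6.2831853 rad, so 0.02007 turn = 0.02007 * 6.2831853 = 0.12610353 rad. 1 arcmin = 0.00029088821 rad, so 0.12610353 rad = 0.12610353 / 0.00029088821 = 433.512 arcmin ≈ 433.5 arcmin (4 s.f.). Final answer: 433.5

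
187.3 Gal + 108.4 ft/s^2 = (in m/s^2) 34.91. Check: 1 Gal = 0.01 m/s^2, so 187.3 Gal = 187.3 * 0.01 = 1.873 m/s^2. 1 ft/s^2 = 0.3048 m/s^2, so 108.4 ft/s^2 = 108.4 * 0.3048 = 33.04032 m/s^2. Sum: 1.873 + 33.04032 = 34.91332 m/s^2. Result: 34.91332 m/s^2 ≈ 34.91 m/s^2 (4 s.f.).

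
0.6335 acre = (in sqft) 1 acre = 4046.8564 m^2, so 0.6335 acre = 0.6335 * 4046.8564 = 2563.6835 m^2. 1 sqft = 0.09290304 m^2, so 2563.6835 m^2 = 2563.6835 / 0.09290304 = 27595.26 sqft ≈ 2.76e+04 sqft (4 s.f.). Final answer: 2.76e+04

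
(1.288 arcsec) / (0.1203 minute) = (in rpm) 1 arcsec = 4.8481368e-06 rad, so 1.288 arcsec = 1.288 * 4.8481368e-06 = 6.2444002e-06 rad. 1 minute = 60 s, so 0.1203 minute = 0.1203 * 60 = 7.218 s. Combine: 6.2444002e-06 rad / 7.218 s = 8.6511502e-07 rad/s. 1 rpm = 0.10471976 rad/s, so 8.6511502e-07 rad/s = 8.6511502e-07 / 0.10471976 = 8.2612399e-06 rpm ≈ 8.261e-06 rpm (4 s.f.). Final answer: 8.261e-06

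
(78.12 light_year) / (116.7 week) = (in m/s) 1.047e+10. Check: 1 light_year = 9.4607305e+15 m, so 78.12 light_year = 78.12 * 9.4607305e+15 = 7.3907226e+17 m. 1 week = 604800 s, so 116.7 week = 116.7 * 604800 = 70580160 s. Combine: 7.3907226e+17 m / 70580160 s = 1.0471388e+10 m/s. Result: 1.0471388e+10 m/s ≈ 1.047e+10 m/s (4 s.f.).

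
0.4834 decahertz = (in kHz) 0.004834. Check: 1 decahertz = 10 Hz, so 0.4834 decahertz = 0.4834 * 10 = 4.834 Hz. 1 kHz = 1000 Hz, so 4.834 Hz = 4.834 / 1000 = 0.004834 kHz.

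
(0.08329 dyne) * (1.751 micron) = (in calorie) 1 dyne = 1e-05 N, so 0.08329 dyne = 0.08329 * 1e-05 = 8.329e-07 N. 1 micron = 1e-06 m, so 1.751 micron = 1.751 * 1e-06 = 1.751e-06 m. Combine: 8.329e-07 N * 1.751e-06 m = 1.4584079e-12 J. 1 calorie = 4.184 J, so 1.4584079e-12 J = 1.4584079e-12 / 4.184 = 3.4856785e-13 calorie ≈ 3.486e-13 calorie (4 s.f.). Final answer: 3.486e-13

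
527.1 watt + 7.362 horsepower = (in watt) 527.1 watt = 527.1 W. 1 horsepower = 745.69987 W, so 7.362 horsepower = 7.362 * 745.69987 = 5489.8425 W. Sum: 527.1 + 5489.8425 = 6016.9425 W. 6016.9425 W = 6016.9425 watt ≈ 6017 watt (4 s.f.). Final answer: 6017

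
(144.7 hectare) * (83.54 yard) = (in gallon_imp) 2.431e+10. Check: 1 hectare = 10000 m^2, so 144.7 hectare = 144.7 * 10000 = 1447000 m^2. 1 yard = 0.9144 m, so 83.54 yard = 83.54 * 0.9144 = 76.388976 m. Combine: 1447000 m^2 * 76.388976 m = 1.1053485e+08 m^3. 1 gallon_imp = 0.00454609 m^3, so 1.1053485e+08 m^3 = 1.1053485e+08 / 0.00454609 = 2.4314267e+10 gallon_imp ≈ 2.431e+10 gallon_imp (4 s.f.).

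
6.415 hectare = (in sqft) 1 hectare = 10000 m^2, so 6.415 hectare = 6.415 * 10000 = 64150 m^2. 1 sqft = 0.09290304 m^2, so 64150 m^2 = 64150 / 0.09290304 = 690504.85 sqft ≈ 6.905e+05 sqft (4 s.f.). Final answer: 6.905e+05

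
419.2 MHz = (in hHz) 4.192e+06. Check: 1 MHz = 1000000 Hz, so 419.2 MHz = 419.2 * 1000000 = 4.192e+08 Hz. 1 hHz = 100 Hz, so 4.192e+08 Hz = 4.192e+08 / 100 = 4192000 hHz ≈ 4.192e+06 hHz (4 s.f.).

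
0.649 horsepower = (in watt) 1 horsepower = 745.69987 W, so 0.649 horsepower = 0.649 * 745.69987 = 483.95922 W. 483.95922 W = 483.95922 watt ≈ 484 watt (4 s.f.). Final answer: 484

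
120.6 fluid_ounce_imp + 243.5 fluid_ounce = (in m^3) 1 fluid_ounce_imp = 2.8413063e-05 m^3, so 120.6 fluid_ounce_imp = 120.6 * 2.8413063e-05 = 0.0034266153 m^3. 1 fluid_ounce = 2.957353e-05 m^3, so 243.5 fluid_ounce = 243.5 * 2.957353e-05 = 0.0072011544 m^3. Sum: 0.0034266153 + 0.0072011544 = 0.01062777 m^3. Result: 0.01062777 m^3 ≈ 0.01063 m^3 (4 s.f.). Final answer: 0.01063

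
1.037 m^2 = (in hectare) 1 hectare = 10000 m^2, so 1.037 m^2 = 1.037 / 10000 = 0.0001037 hectare. Final answer: 0.0001037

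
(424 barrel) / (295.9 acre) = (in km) 5.629e-08. Check: 1 barrel = 0.15898729 m^3, so 424 barrel = 424 * 0.15898729 = 67.410613 m^3. 1 acre = 4046.8564 m^2, so 295.9 acre = 295.9 * 4046.8564 = 1197464.8 m^2. Combine: 67.410613 m^3 / 1197464.8 m^2 = 5.6294442e-05 m. 1 km = 1000 m, so 5.6294442e-05 m = 5.6294442e-05 / 1000 = 5.6294442e-08 km ≈ 5.629e-08 km (4 s.f.).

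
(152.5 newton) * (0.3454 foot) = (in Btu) 152.5 newton = 152.5 N. 1 foot = 0.3048 m, so 0.3454 foot = 0.3454 * 0.3048 = 0.10527792 m. Combine: 152.5 N * 0.10527792 m = 16.054883 J. 1 Btu = 1055.0559 J, so 16.054883 J = 16.054883 / 1055.0559 = 0.015217093 Btu ≈ 0.01522 Btu (4 s.f.). Final answer: 0.01522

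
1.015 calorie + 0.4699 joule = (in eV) 2.944e+19. Check: 1 calorie = 4.184 J, so 1.015 calorie = 1.015 * 4.184 = 4.24676 J. 0.4699 joule = 0.4699 J. Sum: 4.24676 + 0.4699 = 4.71666 J. 1 eV = 1.6021766e-19 J, so 4.71666 J = 4.71666 / 1.6021766e-19 = 2.9439076e+19 eV ≈ 2.944e+19 eV (4 s.f.).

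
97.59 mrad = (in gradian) 6.213. Check: 1 mrad = 0.001 rad, so 97.59 mrad = 97.59 * 0.001 = 0.09759 rad. 1 gradian = 0.015707963 rad, so 0.09759 rad = 0.09759 / 0.015707963 = 6.2127724 gradian ≈ 6.213 gradian (4 s.f.).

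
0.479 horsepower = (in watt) 357.2. Check: 1 horsepower = 745.69987 W, so 0.479 horsepower = 0.479 * 745.69987 = 357.19024 W. 357.19024 W = 357.19024 watt ≈ 357.2 watt (4 s.f.).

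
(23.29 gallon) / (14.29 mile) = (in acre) 9.473e-10. Check: 1 gallon = 0.0037854118 m^3, so 23.29 gallon = 23.29 * 0.0037854118 = 0.08816224 m^3. 1 mile = 1609.344 m, so 14.29 mile = 14.29 * 1609.344 = 22997.526 m. Combine: 0.08816224 m^3 / 22997.526 m = 3.8335533e-06 m^2. 1 acre = 4046.8564 m^2, so 3.8335533e-06 m^2 = 3.8335533e-06 / 4046.8564 = 9.4729165e-10 acre ≈ 9.473e-10 acre (4 s.f.).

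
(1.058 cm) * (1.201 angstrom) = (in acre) 1 cm = 0.01 m, so 1.058 cm = 1.058 * 0.01 = 0.01058 m. 1 angstrom = 1e-10 m, so 1.201 angstrom = 1.201 * 1e-10 = 1.201e-10 m. Combine: 0.01058 m * 1.201e-10 m = 1.270658e-12 m^2. 1 acre = 4046.8564 m^2, so 1.270658e-12 m^2 = 1.270658e-12 / 4046.8564 = 3.1398643e-16 acre ≈ 3.14e-16 acre (4 s.f.). Final answer: 3.14e-16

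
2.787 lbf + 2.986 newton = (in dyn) 1.538e+06. Check: 1 lbf = 4.4482216 N, so 2.787 lbf = 2.787 * 4.4482216 = 12.397194 N. 2.986 newton = 2.986 N. Sum: 12.397194 + 2.986 = 15.383194 N. 1 dyn = 1e-05 N, so 15.383194 N = 15.383194 / 1e-05 = 1538319.4 dyn ≈ 1.538e+06 dyn (4 s.f.).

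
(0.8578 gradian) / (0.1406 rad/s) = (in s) 0.09583. Check: 1 gradian = 0.015707963 rad, so 0.8578 gradian = 0.8578 * 0.015707963 = 0.013474291 rad. 0.1406 rad/s is already in rad/s. Combine: 0.013474291 rad / 0.1406 rad/s = 0.095834217 s. Result: 0.095834217 s ≈ 0.09583 s (4 s.f.).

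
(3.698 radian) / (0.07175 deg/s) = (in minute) 3.698 radian = 3.698 rad. 1 deg/s = 0.017453293 rad/s, so 0.07175 deg/s = 0.07175 * 0.017453293 = 0.0012522737 rad/s. Combine: 3.698 rad / 0.0012522737 rad/s = 2953.0285 s. 1 minute = 60 s, so 2953.0285 s = 2953.0285 / 60 = 49.217141 minute ≈ 49.22 minute (4 s.f.). Final answer: 49.22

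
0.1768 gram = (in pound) 0.0003898. Check: 1 gram = 0.001 kg, so 0.1768 gram = 0.1768 * 0.001 = 0.0001768 kg. 1 pound = 0.45359237 kg, so 0.0001768 kg = 0.0001768 / 0.45359237 = 0.00038977728 pound ≈ 0.0003898 pound (4 s.f.).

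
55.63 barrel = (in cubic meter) 8.844. Check: 1 barrel = 0.15898729 m^3, so 55.63 barrel = 55.63 * 0.15898729 = 8.8444632 m^3. 8.8444632 m^3 = 8.8444632 cubic meter ≈ 8.844 cubic meter (4 s.f.).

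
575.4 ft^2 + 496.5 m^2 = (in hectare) 1 ft^2 = 0.09290304 m^2, so 575.4 ft^2 = 575.4 * 0.09290304 = 53.456409 m^2. 496.5 m^2 is already in m^2. Sum: 53.456409 + 496.5 = 549.95641 m^2. 1 hectare = 10000 m^2, so 549.95641 m^2 = 549.95641 / 10000 = 0.054995641 hectare ≈ 0.055 hectare (4 s.f.). Final answer: 0.055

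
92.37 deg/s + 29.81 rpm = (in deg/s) 1 deg/s = 0.017453293 rad/s, so 92.37 deg/s = 92.37 * 0.017453293 = 1.6121606 rad/s. 1 rpm = 0.10471976 rad/s, so 29.81 rpm = 29.81 * 0.10471976 = 3.1216959 rad/s. Sum: 1.6121606 + 3.1216959 = 4.7338565 rad/s. 1 deg/s = 0.017453293 rad/s, so 4.7338565 rad/s = 4.7338565 / 0.017453293 = 271.23 deg/s ≈ 271.2 deg/s (4 s.f.). Final answer: 271.2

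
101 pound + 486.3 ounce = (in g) 1 pound = 0.45359237 kg, so 101 pound = 101 * 0.45359237 = 45.812829 kg. 1 ounce = 0.028349523 kg, so 486.3 ounce = 486.3 * 0.028349523 = 13.786373 kg. Sum: 45.812829 + 13.786373 = 59.599202 kg. 1 g = 0.001 kg, so 59.599202 kg = 59.599202 / 0.001 = 59599.202 g ≈ 5.96e+04 g (4 s.f.). Final answer: 5.96e+04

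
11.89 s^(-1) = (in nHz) 1.189e+10. Check: 11.89 s^(-1) = 11.89 Hz. 1 nHz = 1e-09 Hz, so 11.89 Hz = 11.89 / 1e-09 = 1.189e+10 nHz.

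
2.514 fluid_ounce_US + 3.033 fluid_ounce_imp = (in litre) 1 fluid_ounce_US = 2.957353e-05 m^3, so 2.514 fluid_ounce_US = 2.514 * 2.957353e-05 = 7.4347853e-05 m^3. 1 fluid_ounce_imp = 2.8413063e-05 m^3, so 3.033 fluid_ounce_imp = 3.033 * 2.8413063e-05 = 8.6176819e-05 m^3. Sum: 7.4347853e-05 + 8.6176819e-05 = 0.00016052467 m^3. 1 litre = 0.001 m^3, so 0.00016052467 m^3 = 0.00016052467 / 0.001 = 0.16052467 litre ≈ 0.1605 litre (4 s.f.). Final answer: 0.1605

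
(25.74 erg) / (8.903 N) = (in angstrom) 2891. Check: 1 erg = 1e-07 J, so 25.74 erg = 25.74 * 1e-07 = 2.574e-06 J. 8.903 N is already in N. Combine: 2.574e-06 J / 8.903 N = 2.8911603e-07 m. 1 angstrom = 1e-10 m, so 2.8911603e-07 m = 2.8911603e-07 / 1e-10 = 2891.1603 angstrom ≈ 2891 angstrom (4 s.f.).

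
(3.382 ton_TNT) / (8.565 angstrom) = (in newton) 1 ton_TNT = 4.184e+09 J, so 3.382 ton_TNT = 3.382 * 4.184e+09 = 1.4150288e+10 J. 1 angstrom = 1e-10 m, so 8.565 angstrom = 8.565 * 1e-10 = 8.565e-10 m. Combine: 1.4150288e+10 J / 8.565e-10 m = 1.652106e+19 N. 1.652106e+19 N = 1.652106e+19 newton ≈ 1.652e+19 newton (4 s.f.). Final answer: 1.652e+19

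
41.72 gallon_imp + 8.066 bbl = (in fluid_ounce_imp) 1 gallon_imp = 0.00454609 m^3, so 41.72 gallon_imp = 41.72 * 0.00454609 = 0.18966287 m^3. 1 bbl = 0.15898729 m^3, so 8.066 bbl = 8.066 * 0.15898729 = 1.2823915 m^3. Sum: 0.18966287 + 1.2823915 = 1.4720544 m^3. 1 fluid_ounce_imp = 2.8413063e-05 m^3, so 1.4720544 m^3 = 1.4720544 / 2.8413063e-05 = 51809.072 fluid_ounce_imp ≈ 5.181e+04 fluid_ounce_imp (4 s.f.). Final answer: 5.181e+04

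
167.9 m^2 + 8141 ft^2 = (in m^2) 167.9 m^2 is already in m^2. 1 ft^2 = 0.09290304 m^2, so 8141 ft^2 = 8141 * 0.09290304 = 756.32365 m^2. Sum: 167.9 + 756.32365 = 924.22365 m^2. Result: 924.22365 m^2 ≈ 924.2 m^2 (4 s.f.). Final answer: 924.2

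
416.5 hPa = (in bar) 1 hPa = 100 Pa, so 416.5 hPa = 416.5 * 100 = 41650 Pa. 1 bar = 100000 Pa, so 41650 Pa = 41650 / 100000 = 0.4165 bar. Final answer: 0.4165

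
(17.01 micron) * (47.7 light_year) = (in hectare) 1 micron = 1e-06 m, so 17.01 micron = 17.01 * 1e-06 = 1.701e-05 m. 1 light_year = 9.4607305e+15 m, so 47.7 light_year = 47.7 * 9.4607305e+15 = 4.5127684e+17 m. Combine: 1.701e-05 m * 4.5127684e+17 m = 7.6762191e+12 m^2. 1 hectare = 10000 m^2, so 7.6762191e+12 m^2 = 7.6762191e+12 / 10000 = 7.6762191e+08 hectare ≈ 7.676e+08 hectare (4 s.f.). Final answer: 7.676e+08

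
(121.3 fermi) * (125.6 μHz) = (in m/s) 1.524e-17. Check: 1 fermi = 1e-15 m, so 121.3 fermi = 121.3 * 1e-15 = 1.213e-13 m. 1 μHz = 1e-06 Hz, so 125.6 μHz = 125.6 * 1e-06 = 0.0001256 Hz. Combine: 1.213e-13 m * 0.0001256 Hz = 1.523528e-17 m/s. Result: 1.523528e-17 m/s ≈ 1.524e-17 m/s (4 s.f.).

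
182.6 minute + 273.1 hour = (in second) 1 minute = 60 s, so 182.6 minute = 182.6 * 60 = 10956 s. 1 hour = 3600 s, so 273.1 hour = 273.1 * 3600 = 983160 s. Sum: 10956 + 983160 = 994116 s. 994116 s = 994116 second ≈ 9.941e+05 second (4 s.f.). Final answer: 9.941e+05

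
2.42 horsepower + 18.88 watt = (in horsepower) 2.445. Check: 1 horsepower = 745.69987 W, so 2.42 horsepower = 2.42 * 745.69987 = 1804.5937 W. 18.88 watt = 18.88 W. Sum: 1804.5937 + 18.88 = 1823.4737 W. 1 horsepower = 745.69987 W, so 1823.4737 W = 1823.4737 / 745.69987 = 2.4453185 horsepower ≈ 2.445 horsepower (4 s.f.).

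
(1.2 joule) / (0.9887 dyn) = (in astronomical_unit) 1.2 joule = 1.2 J. 1 dyn = 1e-05 N, so 0.9887 dyn = 0.9887 * 1e-05 = 9.887e-06 N. Combine: 1.2 J / 9.887e-06 N = 121371.5 m. 1 astronomical_unit = 1.4959787e+11 m, so 121371.5 m = 121371.5 / 1.4959787e+11 = 8.1131835e-07 astronomical_unit ≈ 8.113e-07 astronomical_unit (4 s.f.). Final answer: 8.113e-07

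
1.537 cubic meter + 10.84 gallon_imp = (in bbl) 1.537 cubic meter = 1.537 m^3. 1 gallon_imp = 0.00454609 m^3, so 10.84 gallon_imp = 10.84 * 0.00454609 = 0.049279616 m^3. Sum: 1.537 + 0.049279616 = 1.5862796 m^3. 1 bbl = 0.15898729 m^3, so 1.5862796 m^3 = 1.5862796 / 0.15898729 = 9.9773986 bbl ≈ 9.977 bbl (4 s.f.). Final answer: 9.977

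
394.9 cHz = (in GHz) 3.949e-09. Check: 1 cHz = 0.01 Hz, so 394.9 cHz = 394.9 * 0.01 = 3.949 Hz. 1 GHz = 1e+09 Hz, so 3.949 Hz = 3.949 / 1e+09 = 3.949e-09 GHz.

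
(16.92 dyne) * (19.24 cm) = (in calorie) 7.781e-06. Check: 1 dyne = 1e-05 N, so 16.92 dyne = 16.92 * 1e-05 = 0.0001692 N. 1 cm = 0.01 m, so 19.24 cm = 19.24 * 0.01 = 0.1924 m. Combine: 0.0001692 N * 0.1924 m = 3.255408e-05 J. 1 calorie = 4.184 J, so 3.255408e-05 J = 3.255408e-05 / 4.184 = 7.7806119e-06 calorie ≈ 7.781e-06 calorie (4 s.f.).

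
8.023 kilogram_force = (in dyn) 7.868e+06. Check: 1 kilogram_force = 9.80665 N, so 8.023 kilogram_force = 8.023 * 9.80665 = 78.678753 N. 1 dyn = 1e-05 N, so 78.678753 N = 78.678753 / 1e-05 = 7867875.3 dyn ≈ 7.868e+06 dyn (4 s.f.).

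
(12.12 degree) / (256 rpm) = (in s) 1 degree = 0.017453293 rad, so 12.12 degree = 12.12 * 0.017453293 = 0.21153391 rad. 1 rpm = 0.10471976 rad/s, so 256 rpm = 256 * 0.10471976 = 26.808257 rad/s. Combine: 0.21153391 rad / 26.808257 rad/s = 0.007890625 s. Result: 0.007890625 s ≈ 0.007891 s (4 s.f.). Final answer: 0.007891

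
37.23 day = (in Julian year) 1 day = 86400 s, so 37.23 day = 37.23 * 86400 = 3216672 s. 1 Julian year = 31557600 s, so 3216672 s = 3216672 / 31557600 = 0.10193018 Julian year ≈ 0.1019 Julian year (4 s.f.). Final answer: 0.1019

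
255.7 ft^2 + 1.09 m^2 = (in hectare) 1 ft^2 = 0.09290304 m^2, so 255.7 ft^2 = 255.7 * 0.09290304 = 23.755307 m^2. 1.09 m^2 is already in m^2. Sum: 23.755307 + 1.09 = 24.845307 m^2. 1 hectare = 10000 m^2, so 24.845307 m^2 = 24.845307 / 10000 = 0.0024845307 hectare ≈ 0.002485 hectare (4 s.f.). Final answer: 0.002485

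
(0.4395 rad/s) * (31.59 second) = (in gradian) 883.9. Check: 0.4395 rad/s is already in rad/s. 31.59 second = 31.59 s. Combine: 0.4395 rad/s * 31.59 s = 13.883805 rad. 1 gradian = 0.015707963 rad, so 13.883805 rad = 13.883805 / 0.015707963 = 883.87048 gradian ≈ 883.9 gradian (4 s.f.).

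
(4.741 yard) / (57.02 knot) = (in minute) 0.002463. Check: 1 yard = 0.9144 m, so 4.741 yard = 4.741 * 0.9144 = 4.3351704 m. 1 knot = 0.51444444 m/s, so 57.02 knot = 57.02 * 0.51444444 = 29.333622 m/s. Combine: 4.3351704 m / 29.333622 m/s = 0.14778844 s. 1 minute = 60 s, so 0.14778844 s = 0.14778844 / 60 = 0.0024631407 minute ≈ 0.002463 minute (4 s.f.).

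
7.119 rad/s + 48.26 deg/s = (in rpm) 7.119 rad/s is already in rad/s. 1 deg/s = 0.017453293 rad/s, so 48.26 deg/s = 48.26 * 0.017453293 = 0.8422959 rad/s. Sum: 7.119 + 0.8422959 = 7.9612959 rad/s. 1 rpm = 0.10471976 rad/s, so 7.9612959 rad/s = 7.9612959 / 0.10471976 = 76.024776 rpm ≈ 76.02 rpm (4 s.f.). Final answer: 76.02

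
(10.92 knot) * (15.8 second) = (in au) 5.933e-10. Check: 1 knot = 0.51444444 m/s, so 10.92 knot = 10.92 * 0.51444444 = 5.6177333 m/s. 15.8 second = 15.8 s. Combine: 5.6177333 m/s * 15.8 s = 88.760187 m. 1 au = 1.4959787e+11 m, so 88.760187 m = 88.760187 / 1.4959787e+11 = 5.933252e-10 au ≈ 5.933e-10 au (4 s.f.).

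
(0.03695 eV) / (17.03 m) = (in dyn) 1 eV = 1.6021766e-19 J, so 0.03695 eV = 0.03695 * 1.6021766e-19 = 5.9200427e-21 J. 17.03 m is already in m. Combine: 5.9200427e-21 J / 17.03 m = 3.4762435e-22 N. 1 dyn = 1e-05 N, so 3.4762435e-22 N = 3.4762435e-22 / 1e-05 = 3.4762435e-17 dyn ≈ 3.476e-17 dyn (4 s.f.). Final answer: 3.476e-17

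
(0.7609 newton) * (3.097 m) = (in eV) 1.471e+19. Check: 0.7609 newton = 0.7609 N. 3.097 m is already in m. Combine: 0.7609 N * 3.097 m = 2.3565073 J. 1 eV = 1.6021766e-19 J, so 2.3565073 J = 2.3565073 / 1.6021766e-19 = 1.4708162e+19 eV ≈ 1.471e+19 eV (4 s.f.).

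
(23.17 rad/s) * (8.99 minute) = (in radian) 23.17 rad/s is already in rad/s. 1 minute = 60 s, so 8.99 minute = 8.99 * 60 = 539.4 s. Combine: 23.17 rad/s * 539.4 s = 12497.898 rad. 12497.898 rad = 12497.898 radian ≈ 1.25e+04 radian (4 s.f.). Final answer: 1.25e+04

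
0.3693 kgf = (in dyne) 1 kgf = 9.80665 N, so 0.3693 kgf = 0.3693 * 9.80665 = 3.6215958 N. 1 dyne = 1e-05 N, so 3.6215958 N = 3.6215958 / 1e-05 = 362159.58 dyne ≈ 3.622e+05 dyne (4 s.f.). Final answer: 3.622e+05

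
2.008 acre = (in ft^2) 8.747e+04. Check: 1 acre = 4046.8564 m^2, so 2.008 acre = 2.008 * 4046.8564 = 8126.0877 m^2. 1 ft^2 = 0.09290304 m^2, so 8126.0877 m^2 = 8126.0877 / 0.09290304 = 87468.48 ft^2 ≈ 8.747e+04 ft^2 (4 s.f.).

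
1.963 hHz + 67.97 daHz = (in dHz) 1 hHz = 100 Hz, so 1.963 hHz = 1.963 * 100 = 196.3 Hz. 1 daHz = 10 Hz, so 67.97 daHz = 67.97 * 10 = 679.7 Hz. Sum: 196.3 + 679.7 = 876 Hz. 1 dHz = 0.1 Hz, so 876 Hz = 876 / 0.1 = 8760 dHz. Final answer: 8760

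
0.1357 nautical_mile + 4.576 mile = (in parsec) 1 nautical_mile = 1852 m, so 0.1357 nautical_mile = 0.1357 * 1852 = 251.3164 m. 1 mile = 1609.344 m, so 4.576 mile = 4.576 * 1609.344 = 7364.3581 m. Sum: 251.3164 + 7364.3581 = 7615.6745 m. 1 parsec = 3.0856776e+16 m, so 7615.6745 m = 7615.6745 / 3.0856776e+16 = 2.468072e-13 parsec ≈ 2.468e-13 parsec (4 s.f.). Final answer: 2.468e-13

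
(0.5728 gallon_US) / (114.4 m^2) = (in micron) 18.95. Check: 1 gallon_US = 0.0037854118 m^3, so 0.5728 gallon_US = 0.5728 * 0.0037854118 = 0.0021682839 m^3. 114.4 m^2 is already in m^2. Combine: 0.0021682839 m^3 / 114.4 m^2 = 1.895353e-05 m. 1 micron = 1e-06 m, so 1.895353e-05 m = 1.895353e-05 / 1e-06 = 18.95353 micron ≈ 18.95 micron (4 s.f.).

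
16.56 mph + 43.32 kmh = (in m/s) 1 mph = 0.44704 m/s, so 16.56 mph = 16.56 * 0.44704 = 7.4029824 m/s. 1 kmh = 0.27777778 m/s, so 43.32 kmh = 43.32 * 0.27777778 = 12.033333 m/s. Sum: 7.4029824 + 12.033333 = 19.436316 m/s. Result: 19.436316 m/s ≈ 19.44 m/s (4 s.f.). Final answer: 19.44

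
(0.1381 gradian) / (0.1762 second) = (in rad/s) 1 gradian = 0.015707963 rad, so 0.1381 gradian = 0.1381 * 0.015707963 = 0.0021692697 rad. 0.1762 second = 0.1762 s. Combine: 0.0021692697 rad / 0.1762 s = 0.012311406 rad/s. Result: 0.012311406 rad/s ≈ 0.01231 rad/s (4 s.f.). Final answer: 0.01231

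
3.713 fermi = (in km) 3.713e-18. Check: 1 fermi = 1e-15 m, so 3.713 fermi = 3.713 * 1e-15 = 3.713e-15 m. 1 km = 1000 m, so 3.713e-15 m = 3.713e-15 / 1000 = 3.713e-18 km.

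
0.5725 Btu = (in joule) 1 Btu = 1055.0559 J, so 0.5725 Btu = 0.5725 * 1055.0559 = 604.01948 J. 604.01948 J = 604.01948 joule ≈ 604 joule (4 s.f.). Final answer: 604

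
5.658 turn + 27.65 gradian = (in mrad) 3.598e+04. Check: 1 turn = 6.2831853 rad, so 5.658 turn = 5.658 * 6.2831853 = 35.550262 rad. 1 gradian = 0.015707963 rad, so 27.65 gradian = 27.65 * 0.015707963 = 0.43432518 rad. Sum: 35.550262 + 0.43432518 = 35.984588 rad. 1 mrad = 0.001 rad, so 35.984588 rad = 35.984588 / 0.001 = 35984.588 mrad ≈ 3.598e+04 mrad (4 s.f.).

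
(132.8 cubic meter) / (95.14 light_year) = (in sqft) 132.8 cubic meter = 132.8 m^3. 1 light_year = 9.4607305e+15 m, so 95.14 light_year = 95.14 * 9.4607305e+15 = 9.000939e+17 m. Combine: 132.8 m^3 / 9.000939e+17 m = 1.4754016e-16 m^2. 1 sqft = 0.09290304 m^2, so 1.4754016e-16 m^2 = 1.4754016e-16 / 0.09290304 = 1.5881091e-15 sqft ≈ 1.588e-15 sqft (4 s.f.). Final answer: 1.588e-15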